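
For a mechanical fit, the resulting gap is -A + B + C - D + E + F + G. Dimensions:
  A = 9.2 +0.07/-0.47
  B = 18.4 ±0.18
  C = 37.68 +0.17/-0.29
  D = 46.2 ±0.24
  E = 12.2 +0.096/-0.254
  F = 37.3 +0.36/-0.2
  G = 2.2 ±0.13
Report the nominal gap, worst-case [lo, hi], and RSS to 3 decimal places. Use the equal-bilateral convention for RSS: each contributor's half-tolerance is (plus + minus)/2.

Stack each dimension's contribution:
  -A: nom -9.200 → Σnom=-9.200; wc +0.470/-0.070 → slack +0.470/-0.070; half-tol=0.270, Σhalf²=0.072900
  +B: nom +18.400 → Σnom=9.200; wc +0.180/-0.180 → slack +0.650/-0.250; half-tol=0.180, Σhalf²=0.105300
  +C: nom +37.680 → Σnom=46.880; wc +0.170/-0.290 → slack +0.820/-0.540; half-tol=0.230, Σhalf²=0.158200
  -D: nom -46.200 → Σnom=0.680; wc +0.240/-0.240 → slack +1.060/-0.780; half-tol=0.240, Σhalf²=0.215800
  +E: nom +12.200 → Σnom=12.880; wc +0.096/-0.254 → slack +1.156/-1.034; half-tol=0.175, Σhalf²=0.246425
  +F: nom +37.300 → Σnom=50.180; wc +0.360/-0.200 → slack +1.516/-1.234; half-tol=0.280, Σhalf²=0.324825
  +G: nom +2.200 → Σnom=52.380; wc +0.130/-0.130 → slack +1.646/-1.364; half-tol=0.130, Σhalf²=0.341725
Nominal = 52.380. Worst-case = [52.380 - 1.364, 52.380 + 1.646] = [51.016, 54.026]. RSS = √0.341725 = 0.585.

nominal=52.380 wc=[51.016,54.026] rss=0.585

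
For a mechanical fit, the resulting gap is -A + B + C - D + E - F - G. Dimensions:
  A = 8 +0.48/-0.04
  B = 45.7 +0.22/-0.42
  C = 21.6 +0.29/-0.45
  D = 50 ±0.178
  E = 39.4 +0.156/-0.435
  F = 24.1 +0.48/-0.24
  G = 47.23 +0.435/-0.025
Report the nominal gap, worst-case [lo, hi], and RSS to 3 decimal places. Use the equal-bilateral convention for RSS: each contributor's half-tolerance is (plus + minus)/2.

Stack each dimension's contribution:
  -A: nom -8.000 → Σnom=-8.000; wc +0.040/-0.480 → slack +0.040/-0.480; half-tol=0.260, Σhalf²=0.067600
  +B: nom +45.700 → Σnom=37.700; wc +0.220/-0.420 → slack +0.260/-0.900; half-tol=0.320, Σhalf²=0.170000
  +C: nom +21.600 → Σnom=59.300; wc +0.290/-0.450 → slack +0.550/-1.350; half-tol=0.370, Σhalf²=0.306900
  -D: nom -50.000 → Σnom=9.300; wc +0.178/-0.178 → slack +0.728/-1.528; half-tol=0.178, Σhalf²=0.338584
  +E: nom +39.400 → Σnom=48.700; wc +0.156/-0.435 → slack +0.884/-1.963; half-tol=0.295, Σhalf²=0.425904
  -F: nom -24.100 → Σnom=24.600; wc +0.240/-0.480 → slack +1.124/-2.443; half-tol=0.360, Σhalf²=0.555504
  -G: nom -47.230 → Σnom=-22.630; wc +0.025/-0.435 → slack +1.149/-2.878; half-tol=0.230, Σhalf²=0.608404
Nominal = -22.630. Worst-case = [-22.630 - 2.878, -22.630 + 1.149] = [-25.508, -21.481]. RSS = √0.608404 = 0.780.

nominal=-22.630 wc=[-25.508,-21.481] rss=0.780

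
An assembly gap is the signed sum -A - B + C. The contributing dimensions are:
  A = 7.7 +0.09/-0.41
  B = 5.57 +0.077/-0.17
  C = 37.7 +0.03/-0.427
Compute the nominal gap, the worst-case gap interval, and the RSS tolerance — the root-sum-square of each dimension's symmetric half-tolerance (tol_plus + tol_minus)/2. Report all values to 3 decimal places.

nominal=24.430 wc=[23.836,25.040] rss=0.361

Stack each dimension's contribution:
  -A: nom -7.700 → Σnom=-7.700; wc +0.410/-0.090 → slack +0.410/-0.090; half-tol=0.250, Σhalf²=0.062500
  -B: nom -5.570 → Σnom=-13.270; wc +0.170/-0.077 → slack +0.580/-0.167; half-tol=0.123, Σhalf²=0.077752
  +C: nom +37.700 → Σnom=24.430; wc +0.030/-0.427 → slack +0.610/-0.594; half-tol=0.228, Σhalf²=0.129964
Nominal = 24.430. Worst-case = [24.430 - 0.594, 24.430 + 0.610] = [23.836, 25.040]. RSS = √0.129964 = 0.361.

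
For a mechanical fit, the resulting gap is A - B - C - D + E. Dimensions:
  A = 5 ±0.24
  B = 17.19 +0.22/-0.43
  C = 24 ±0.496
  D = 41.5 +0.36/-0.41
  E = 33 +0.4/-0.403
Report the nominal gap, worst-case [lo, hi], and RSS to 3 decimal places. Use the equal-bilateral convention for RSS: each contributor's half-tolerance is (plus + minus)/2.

Stack each dimension's contribution:
  +A: nom +5.000 → Σnom=5.000; wc +0.240/-0.240 → slack +0.240/-0.240; half-tol=0.240, Σhalf²=0.057600
  -B: nom -17.190 → Σnom=-12.190; wc +0.430/-0.220 → slack +0.670/-0.460; half-tol=0.325, Σhalf²=0.163225
  -C: nom -24.000 → Σnom=-36.190; wc +0.496/-0.496 → slack +1.166/-0.956; half-tol=0.496, Σhalf²=0.409241
  -D: nom -41.500 → Σnom=-77.690; wc +0.410/-0.360 → slack +1.576/-1.316; half-tol=0.385, Σhalf²=0.557466
  +E: nom +33.000 → Σnom=-44.690; wc +0.400/-0.403 → slack +1.976/-1.719; half-tol=0.402, Σhalf²=0.718668
Nominal = -44.690. Worst-case = [-44.690 - 1.719, -44.690 + 1.976] = [-46.409, -42.714]. RSS = √0.718668 = 0.848.

nominal=-44.690 wc=[-46.409,-42.714] rss=0.848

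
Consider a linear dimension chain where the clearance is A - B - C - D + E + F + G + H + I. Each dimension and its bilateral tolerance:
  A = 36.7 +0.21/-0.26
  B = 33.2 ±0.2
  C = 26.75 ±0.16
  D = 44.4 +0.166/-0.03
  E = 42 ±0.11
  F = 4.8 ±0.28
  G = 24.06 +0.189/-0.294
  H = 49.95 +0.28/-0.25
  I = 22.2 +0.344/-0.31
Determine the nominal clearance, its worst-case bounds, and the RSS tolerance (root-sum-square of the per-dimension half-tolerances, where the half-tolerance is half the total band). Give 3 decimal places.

Stack each dimension's contribution:
  +A: nom +36.700 → Σnom=36.700; wc +0.210/-0.260 → slack +0.210/-0.260; half-tol=0.235, Σhalf²=0.055225
  -B: nom -33.200 → Σnom=3.500; wc +0.200/-0.200 → slack +0.410/-0.460; half-tol=0.200, Σhalf²=0.095225
  -C: nom -26.750 → Σnom=-23.250; wc +0.160/-0.160 → slack +0.570/-0.620; half-tol=0.160, Σhalf²=0.120825
  -D: nom -44.400 → Σnom=-67.650; wc +0.030/-0.166 → slack +0.600/-0.786; half-tol=0.098, Σhalf²=0.130429
  +E: nom +42.000 → Σnom=-25.650; wc +0.110/-0.110 → slack +0.710/-0.896; half-tol=0.110, Σhalf²=0.142529
  +F: nom +4.800 → Σnom=-20.850; wc +0.280/-0.280 → slack +0.990/-1.176; half-tol=0.280, Σhalf²=0.220929
  +G: nom +24.060 → Σnom=3.210; wc +0.189/-0.294 → slack +1.179/-1.470; half-tol=0.241, Σhalf²=0.279251
  +H: nom +49.950 → Σnom=53.160; wc +0.280/-0.250 → slack +1.459/-1.720; half-tol=0.265, Σhalf²=0.349476
  +I: nom +22.200 → Σnom=75.360; wc +0.344/-0.310 → slack +1.803/-2.030; half-tol=0.327, Σhalf²=0.456405
Nominal = 75.360. Worst-case = [75.360 - 2.030, 75.360 + 1.803] = [73.330, 77.163]. RSS = √0.456405 = 0.676.

nominal=75.360 wc=[73.330,77.163] rss=0.676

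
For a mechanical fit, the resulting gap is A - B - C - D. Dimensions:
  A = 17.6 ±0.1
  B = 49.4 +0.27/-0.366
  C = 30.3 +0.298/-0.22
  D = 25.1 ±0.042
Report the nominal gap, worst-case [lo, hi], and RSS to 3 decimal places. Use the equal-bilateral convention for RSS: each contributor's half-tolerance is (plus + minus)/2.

nominal=-87.200 wc=[-87.910,-86.472] rss=0.424

Stack each dimension's contribution:
  +A: nom +17.600 → Σnom=17.600; wc +0.100/-0.100 → slack +0.100/-0.100; half-tol=0.100, Σhalf²=0.010000
  -B: nom -49.400 → Σnom=-31.800; wc +0.366/-0.270 → slack +0.466/-0.370; half-tol=0.318, Σhalf²=0.111124
  -C: nom -30.300 → Σnom=-62.100; wc +0.220/-0.298 → slack +0.686/-0.668; half-tol=0.259, Σhalf²=0.178205
  -D: nom -25.100 → Σnom=-87.200; wc +0.042/-0.042 → slack +0.728/-0.710; half-tol=0.042, Σhalf²=0.179969
Nominal = -87.200. Worst-case = [-87.200 - 0.710, -87.200 + 0.728] = [-87.910, -86.472]. RSS = √0.179969 = 0.424.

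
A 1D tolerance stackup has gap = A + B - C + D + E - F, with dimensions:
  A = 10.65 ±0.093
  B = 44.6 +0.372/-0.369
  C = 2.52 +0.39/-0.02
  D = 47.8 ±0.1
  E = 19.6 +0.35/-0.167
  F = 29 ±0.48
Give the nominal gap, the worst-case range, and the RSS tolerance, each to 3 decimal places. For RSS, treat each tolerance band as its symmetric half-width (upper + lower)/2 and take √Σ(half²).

nominal=91.130 wc=[89.531,92.545] rss=0.704

Stack each dimension's contribution:
  +A: nom +10.650 → Σnom=10.650; wc +0.093/-0.093 → slack +0.093/-0.093; half-tol=0.093, Σhalf²=0.008649
  +B: nom +44.600 → Σnom=55.250; wc +0.372/-0.369 → slack +0.465/-0.462; half-tol=0.370, Σhalf²=0.145919
  -C: nom -2.520 → Σnom=52.730; wc +0.020/-0.390 → slack +0.485/-0.852; half-tol=0.205, Σhalf²=0.187944
  +D: nom +47.800 → Σnom=100.530; wc +0.100/-0.100 → slack +0.585/-0.952; half-tol=0.100, Σhalf²=0.197944
  +E: nom +19.600 → Σnom=120.130; wc +0.350/-0.167 → slack +0.935/-1.119; half-tol=0.259, Σhalf²=0.264767
  -F: nom -29.000 → Σnom=91.130; wc +0.480/-0.480 → slack +1.415/-1.599; half-tol=0.480, Σhalf²=0.495167
Nominal = 91.130. Worst-case = [91.130 - 1.599, 91.130 + 1.415] = [89.531, 92.545]. RSS = √0.495167 = 0.704.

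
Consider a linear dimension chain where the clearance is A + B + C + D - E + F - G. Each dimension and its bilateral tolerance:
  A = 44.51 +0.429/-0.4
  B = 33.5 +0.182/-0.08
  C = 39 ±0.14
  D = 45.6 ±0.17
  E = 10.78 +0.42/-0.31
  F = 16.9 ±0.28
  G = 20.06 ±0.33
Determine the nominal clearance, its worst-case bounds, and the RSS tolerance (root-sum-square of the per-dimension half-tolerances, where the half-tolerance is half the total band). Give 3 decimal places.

nominal=148.670 wc=[146.850,150.511] rss=0.747

Stack each dimension's contribution:
  +A: nom +44.510 → Σnom=44.510; wc +0.429/-0.400 → slack +0.429/-0.400; half-tol=0.414, Σhalf²=0.171810
  +B: nom +33.500 → Σnom=78.010; wc +0.182/-0.080 → slack +0.611/-0.480; half-tol=0.131, Σhalf²=0.188971
  +C: nom +39.000 → Σnom=117.010; wc +0.140/-0.140 → slack +0.751/-0.620; half-tol=0.140, Σhalf²=0.208571
  +D: nom +45.600 → Σnom=162.610; wc +0.170/-0.170 → slack +0.921/-0.790; half-tol=0.170, Σhalf²=0.237471
  -E: nom -10.780 → Σnom=151.830; wc +0.310/-0.420 → slack +1.231/-1.210; half-tol=0.365, Σhalf²=0.370696
  +F: nom +16.900 → Σnom=168.730; wc +0.280/-0.280 → slack +1.511/-1.490; half-tol=0.280, Σhalf²=0.449096
  -G: nom -20.060 → Σnom=148.670; wc +0.330/-0.330 → slack +1.841/-1.820; half-tol=0.330, Σhalf²=0.557996
Nominal = 148.670. Worst-case = [148.670 - 1.820, 148.670 + 1.841] = [146.850, 150.511]. RSS = √0.557996 = 0.747.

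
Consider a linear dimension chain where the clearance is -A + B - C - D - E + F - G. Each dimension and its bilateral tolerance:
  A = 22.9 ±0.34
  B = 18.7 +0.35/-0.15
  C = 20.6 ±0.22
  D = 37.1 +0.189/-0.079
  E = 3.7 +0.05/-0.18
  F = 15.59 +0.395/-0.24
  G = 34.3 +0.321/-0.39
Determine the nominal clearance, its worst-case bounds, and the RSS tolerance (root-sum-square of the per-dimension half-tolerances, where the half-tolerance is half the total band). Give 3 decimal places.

nominal=-84.310 wc=[-85.820,-82.356] rss=0.696

Stack each dimension's contribution:
  -A: nom -22.900 → Σnom=-22.900; wc +0.340/-0.340 → slack +0.340/-0.340; half-tol=0.340, Σhalf²=0.115600
  +B: nom +18.700 → Σnom=-4.200; wc +0.350/-0.150 → slack +0.690/-0.490; half-tol=0.250, Σhalf²=0.178100
  -C: nom -20.600 → Σnom=-24.800; wc +0.220/-0.220 → slack +0.910/-0.710; half-tol=0.220, Σhalf²=0.226500
  -D: nom -37.100 → Σnom=-61.900; wc +0.079/-0.189 → slack +0.989/-0.899; half-tol=0.134, Σhalf²=0.244456
  -E: nom -3.700 → Σnom=-65.600; wc +0.180/-0.050 → slack +1.169/-0.949; half-tol=0.115, Σhalf²=0.257681
  +F: nom +15.590 → Σnom=-50.010; wc +0.395/-0.240 → slack +1.564/-1.189; half-tol=0.318, Σhalf²=0.358487
  -G: nom -34.300 → Σnom=-84.310; wc +0.390/-0.321 → slack +1.954/-1.510; half-tol=0.356, Σhalf²=0.484868
Nominal = -84.310. Worst-case = [-84.310 - 1.510, -84.310 + 1.954] = [-85.820, -82.356]. RSS = √0.484868 = 0.696.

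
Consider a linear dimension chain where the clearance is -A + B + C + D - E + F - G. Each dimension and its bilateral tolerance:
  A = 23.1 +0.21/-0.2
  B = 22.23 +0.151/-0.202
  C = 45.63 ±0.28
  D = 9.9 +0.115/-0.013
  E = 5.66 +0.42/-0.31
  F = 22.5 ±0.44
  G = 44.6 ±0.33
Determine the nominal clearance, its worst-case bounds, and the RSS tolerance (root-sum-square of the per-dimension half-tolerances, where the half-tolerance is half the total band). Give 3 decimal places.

Stack each dimension's contribution:
  -A: nom -23.100 → Σnom=-23.100; wc +0.200/-0.210 → slack +0.200/-0.210; half-tol=0.205, Σhalf²=0.042025
  +B: nom +22.230 → Σnom=-0.870; wc +0.151/-0.202 → slack +0.351/-0.412; half-tol=0.176, Σhalf²=0.073177
  +C: nom +45.630 → Σnom=44.760; wc +0.280/-0.280 → slack +0.631/-0.692; half-tol=0.280, Σhalf²=0.151577
  +D: nom +9.900 → Σnom=54.660; wc +0.115/-0.013 → slack +0.746/-0.705; half-tol=0.064, Σhalf²=0.155673
  -E: nom -5.660 → Σnom=49.000; wc +0.310/-0.420 → slack +1.056/-1.125; half-tol=0.365, Σhalf²=0.288898
  +F: nom +22.500 → Σnom=71.500; wc +0.440/-0.440 → slack +1.496/-1.565; half-tol=0.440, Σhalf²=0.482498
  -G: nom -44.600 → Σnom=26.900; wc +0.330/-0.330 → slack +1.826/-1.895; half-tol=0.330, Σhalf²=0.591398
Nominal = 26.900. Worst-case = [26.900 - 1.895, 26.900 + 1.826] = [25.005, 28.726]. RSS = √0.591398 = 0.769.

nominal=26.900 wc=[25.005,28.726] rss=0.769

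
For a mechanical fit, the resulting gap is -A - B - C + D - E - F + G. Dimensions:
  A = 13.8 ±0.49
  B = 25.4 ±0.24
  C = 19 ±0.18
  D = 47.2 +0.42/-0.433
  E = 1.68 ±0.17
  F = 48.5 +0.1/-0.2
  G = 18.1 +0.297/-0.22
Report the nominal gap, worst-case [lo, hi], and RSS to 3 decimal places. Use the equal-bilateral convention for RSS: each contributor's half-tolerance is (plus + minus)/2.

Stack each dimension's contribution:
  -A: nom -13.800 → Σnom=-13.800; wc +0.490/-0.490 → slack +0.490/-0.490; half-tol=0.490, Σhalf²=0.240100
  -B: nom -25.400 → Σnom=-39.200; wc +0.240/-0.240 → slack +0.730/-0.730; half-tol=0.240, Σhalf²=0.297700
  -C: nom -19.000 → Σnom=-58.200; wc +0.180/-0.180 → slack +0.910/-0.910; half-tol=0.180, Σhalf²=0.330100
  +D: nom +47.200 → Σnom=-11.000; wc +0.420/-0.433 → slack +1.330/-1.343; half-tol=0.426, Σhalf²=0.512002
  -E: nom -1.680 → Σnom=-12.680; wc +0.170/-0.170 → slack +1.500/-1.513; half-tol=0.170, Σhalf²=0.540902
  -F: nom -48.500 → Σnom=-61.180; wc +0.200/-0.100 → slack +1.700/-1.613; half-tol=0.150, Σhalf²=0.563402
  +G: nom +18.100 → Σnom=-43.080; wc +0.297/-0.220 → slack +1.997/-1.833; half-tol=0.259, Σhalf²=0.630224
Nominal = -43.080. Worst-case = [-43.080 - 1.833, -43.080 + 1.997] = [-44.913, -41.083]. RSS = √0.630224 = 0.794.

nominal=-43.080 wc=[-44.913,-41.083] rss=0.794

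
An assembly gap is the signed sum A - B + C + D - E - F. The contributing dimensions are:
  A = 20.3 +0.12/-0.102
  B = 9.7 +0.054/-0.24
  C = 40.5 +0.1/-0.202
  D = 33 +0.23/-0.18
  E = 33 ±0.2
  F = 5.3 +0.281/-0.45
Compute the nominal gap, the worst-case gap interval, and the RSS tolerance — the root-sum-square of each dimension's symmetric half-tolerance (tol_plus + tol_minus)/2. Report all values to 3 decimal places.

nominal=45.800 wc=[44.781,47.140] rss=0.522

Stack each dimension's contribution:
  +A: nom +20.300 → Σnom=20.300; wc +0.120/-0.102 → slack +0.120/-0.102; half-tol=0.111, Σhalf²=0.012321
  -B: nom -9.700 → Σnom=10.600; wc +0.240/-0.054 → slack +0.360/-0.156; half-tol=0.147, Σhalf²=0.033930
  +C: nom +40.500 → Σnom=51.100; wc +0.100/-0.202 → slack +0.460/-0.358; half-tol=0.151, Σhalf²=0.056731
  +D: nom +33.000 → Σnom=84.100; wc +0.230/-0.180 → slack +0.690/-0.538; half-tol=0.205, Σhalf²=0.098756
  -E: nom -33.000 → Σnom=51.100; wc +0.200/-0.200 → slack +0.890/-0.738; half-tol=0.200, Σhalf²=0.138756
  -F: nom -5.300 → Σnom=45.800; wc +0.450/-0.281 → slack +1.340/-1.019; half-tol=0.366, Σhalf²=0.272346
Nominal = 45.800. Worst-case = [45.800 - 1.019, 45.800 + 1.340] = [44.781, 47.140]. RSS = √0.272346 = 0.522.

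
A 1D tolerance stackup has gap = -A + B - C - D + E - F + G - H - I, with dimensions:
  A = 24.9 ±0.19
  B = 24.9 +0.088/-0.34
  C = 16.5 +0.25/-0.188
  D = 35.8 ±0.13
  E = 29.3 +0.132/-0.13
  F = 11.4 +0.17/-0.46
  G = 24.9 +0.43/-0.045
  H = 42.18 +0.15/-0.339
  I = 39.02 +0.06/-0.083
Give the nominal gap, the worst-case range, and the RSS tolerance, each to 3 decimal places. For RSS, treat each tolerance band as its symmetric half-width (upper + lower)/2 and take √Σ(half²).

nominal=-90.700 wc=[-92.165,-88.660] rss=0.620

Stack each dimension's contribution:
  -A: nom -24.900 → Σnom=-24.900; wc +0.190/-0.190 → slack +0.190/-0.190; half-tol=0.190, Σhalf²=0.036100
  +B: nom +24.900 → Σnom=0.000; wc +0.088/-0.340 → slack +0.278/-0.530; half-tol=0.214, Σhalf²=0.081896
  -C: nom -16.500 → Σnom=-16.500; wc +0.188/-0.250 → slack +0.466/-0.780; half-tol=0.219, Σhalf²=0.129857
  -D: nom -35.800 → Σnom=-52.300; wc +0.130/-0.130 → slack +0.596/-0.910; half-tol=0.130, Σhalf²=0.146757
  +E: nom +29.300 → Σnom=-23.000; wc +0.132/-0.130 → slack +0.728/-1.040; half-tol=0.131, Σhalf²=0.163918
  -F: nom -11.400 → Σnom=-34.400; wc +0.460/-0.170 → slack +1.188/-1.210; half-tol=0.315, Σhalf²=0.263143
  +G: nom +24.900 → Σnom=-9.500; wc +0.430/-0.045 → slack +1.618/-1.255; half-tol=0.237, Σhalf²=0.319549
  -H: nom -42.180 → Σnom=-51.680; wc +0.339/-0.150 → slack +1.957/-1.405; half-tol=0.244, Σhalf²=0.379329
  -I: nom -39.020 → Σnom=-90.700; wc +0.083/-0.060 → slack +2.040/-1.465; half-tol=0.072, Σhalf²=0.384442
Nominal = -90.700. Worst-case = [-90.700 - 1.465, -90.700 + 2.040] = [-92.165, -88.660]. RSS = √0.384442 = 0.620.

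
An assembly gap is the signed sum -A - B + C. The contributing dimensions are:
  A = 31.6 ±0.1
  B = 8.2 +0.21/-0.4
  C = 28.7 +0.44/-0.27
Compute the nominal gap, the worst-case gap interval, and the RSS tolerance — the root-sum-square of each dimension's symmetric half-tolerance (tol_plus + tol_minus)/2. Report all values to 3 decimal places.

nominal=-11.100 wc=[-11.680,-10.160] rss=0.479

Stack each dimension's contribution:
  -A: nom -31.600 → Σnom=-31.600; wc +0.100/-0.100 → slack +0.100/-0.100; half-tol=0.100, Σhalf²=0.010000
  -B: nom -8.200 → Σnom=-39.800; wc +0.400/-0.210 → slack +0.500/-0.310; half-tol=0.305, Σhalf²=0.103025
  +C: nom +28.700 → Σnom=-11.100; wc +0.440/-0.270 → slack +0.940/-0.580; half-tol=0.355, Σhalf²=0.229050
Nominal = -11.100. Worst-case = [-11.100 - 0.580, -11.100 + 0.940] = [-11.680, -10.160]. RSS = √0.229050 = 0.479.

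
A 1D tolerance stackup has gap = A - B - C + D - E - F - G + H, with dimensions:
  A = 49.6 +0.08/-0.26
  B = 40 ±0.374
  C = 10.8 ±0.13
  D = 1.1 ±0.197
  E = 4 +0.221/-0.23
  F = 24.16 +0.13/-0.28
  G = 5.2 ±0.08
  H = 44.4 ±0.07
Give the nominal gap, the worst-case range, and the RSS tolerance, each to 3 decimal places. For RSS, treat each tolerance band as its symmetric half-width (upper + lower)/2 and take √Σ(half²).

Stack each dimension's contribution:
  +A: nom +49.600 → Σnom=49.600; wc +0.080/-0.260 → slack +0.080/-0.260; half-tol=0.170, Σhalf²=0.028900
  -B: nom -40.000 → Σnom=9.600; wc +0.374/-0.374 → slack +0.454/-0.634; half-tol=0.374, Σhalf²=0.168776
  -C: nom -10.800 → Σnom=-1.200; wc +0.130/-0.130 → slack +0.584/-0.764; half-tol=0.130, Σhalf²=0.185676
  +D: nom +1.100 → Σnom=-0.100; wc +0.197/-0.197 → slack +0.781/-0.961; half-tol=0.197, Σhalf²=0.224485
  -E: nom -4.000 → Σnom=-4.100; wc +0.230/-0.221 → slack +1.011/-1.182; half-tol=0.226, Σhalf²=0.275335
  -F: nom -24.160 → Σnom=-28.260; wc +0.280/-0.130 → slack +1.291/-1.312; half-tol=0.205, Σhalf²=0.317360
  -G: nom -5.200 → Σnom=-33.460; wc +0.080/-0.080 → slack +1.371/-1.392; half-tol=0.080, Σhalf²=0.323760
  +H: nom +44.400 → Σnom=10.940; wc +0.070/-0.070 → slack +1.441/-1.462; half-tol=0.070, Σhalf²=0.328660
Nominal = 10.940. Worst-case = [10.940 - 1.462, 10.940 + 1.441] = [9.478, 12.381]. RSS = √0.328660 = 0.573.

nominal=10.940 wc=[9.478,12.381] rss=0.573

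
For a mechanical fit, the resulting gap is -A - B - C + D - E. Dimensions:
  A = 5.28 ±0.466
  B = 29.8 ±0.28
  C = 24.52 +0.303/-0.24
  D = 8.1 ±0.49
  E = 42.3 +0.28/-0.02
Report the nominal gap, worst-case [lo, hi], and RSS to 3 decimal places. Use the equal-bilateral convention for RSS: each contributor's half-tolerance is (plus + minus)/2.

Stack each dimension's contribution:
  -A: nom -5.280 → Σnom=-5.280; wc +0.466/-0.466 → slack +0.466/-0.466; half-tol=0.466, Σhalf²=0.217156
  -B: nom -29.800 → Σnom=-35.080; wc +0.280/-0.280 → slack +0.746/-0.746; half-tol=0.280, Σhalf²=0.295556
  -C: nom -24.520 → Σnom=-59.600; wc +0.240/-0.303 → slack +0.986/-1.049; half-tol=0.271, Σhalf²=0.369268
  +D: nom +8.100 → Σnom=-51.500; wc +0.490/-0.490 → slack +1.476/-1.539; half-tol=0.490, Σhalf²=0.609368
  -E: nom -42.300 → Σnom=-93.800; wc +0.020/-0.280 → slack +1.496/-1.819; half-tol=0.150, Σhalf²=0.631868
Nominal = -93.800. Worst-case = [-93.800 - 1.819, -93.800 + 1.496] = [-95.619, -92.304]. RSS = √0.631868 = 0.795.

nominal=-93.800 wc=[-95.619,-92.304] rss=0.795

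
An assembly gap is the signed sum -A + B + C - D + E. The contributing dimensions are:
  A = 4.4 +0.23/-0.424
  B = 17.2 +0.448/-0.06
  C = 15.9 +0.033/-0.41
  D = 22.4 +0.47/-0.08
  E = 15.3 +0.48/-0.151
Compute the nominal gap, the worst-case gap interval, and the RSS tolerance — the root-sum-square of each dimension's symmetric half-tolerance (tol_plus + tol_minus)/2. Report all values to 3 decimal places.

nominal=21.600 wc=[20.279,23.065] rss=0.629

Stack each dimension's contribution:
  -A: nom -4.400 → Σnom=-4.400; wc +0.424/-0.230 → slack +0.424/-0.230; half-tol=0.327, Σhalf²=0.106929
  +B: nom +17.200 → Σnom=12.800; wc +0.448/-0.060 → slack +0.872/-0.290; half-tol=0.254, Σhalf²=0.171445
  +C: nom +15.900 → Σnom=28.700; wc +0.033/-0.410 → slack +0.905/-0.700; half-tol=0.221, Σhalf²=0.220507
  -D: nom -22.400 → Σnom=6.300; wc +0.080/-0.470 → slack +0.985/-1.170; half-tol=0.275, Σhalf²=0.296132
  +E: nom +15.300 → Σnom=21.600; wc +0.480/-0.151 → slack +1.465/-1.321; half-tol=0.316, Σhalf²=0.395672
Nominal = 21.600. Worst-case = [21.600 - 1.321, 21.600 + 1.465] = [20.279, 23.065]. RSS = √0.395672 = 0.629.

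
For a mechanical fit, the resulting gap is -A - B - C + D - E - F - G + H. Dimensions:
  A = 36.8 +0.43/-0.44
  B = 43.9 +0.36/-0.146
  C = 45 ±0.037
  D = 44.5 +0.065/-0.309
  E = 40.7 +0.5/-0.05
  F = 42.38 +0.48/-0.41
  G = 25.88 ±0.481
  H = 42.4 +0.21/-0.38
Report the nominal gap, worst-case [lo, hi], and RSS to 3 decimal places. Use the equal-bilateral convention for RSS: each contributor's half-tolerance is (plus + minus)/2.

Stack each dimension's contribution:
  -A: nom -36.800 → Σnom=-36.800; wc +0.440/-0.430 → slack +0.440/-0.430; half-tol=0.435, Σhalf²=0.189225
  -B: nom -43.900 → Σnom=-80.700; wc +0.146/-0.360 → slack +0.586/-0.790; half-tol=0.253, Σhalf²=0.253234
  -C: nom -45.000 → Σnom=-125.700; wc +0.037/-0.037 → slack +0.623/-0.827; half-tol=0.037, Σhalf²=0.254603
  +D: nom +44.500 → Σnom=-81.200; wc +0.065/-0.309 → slack +0.688/-1.136; half-tol=0.187, Σhalf²=0.289572
  -E: nom -40.700 → Σnom=-121.900; wc +0.050/-0.500 → slack +0.738/-1.636; half-tol=0.275, Σhalf²=0.365197
  -F: nom -42.380 → Σnom=-164.280; wc +0.410/-0.480 → slack +1.148/-2.116; half-tol=0.445, Σhalf²=0.563222
  -G: nom -25.880 → Σnom=-190.160; wc +0.481/-0.481 → slack +1.629/-2.597; half-tol=0.481, Σhalf²=0.794583
  +H: nom +42.400 → Σnom=-147.760; wc +0.210/-0.380 → slack +1.839/-2.977; half-tol=0.295, Σhalf²=0.881608
Nominal = -147.760. Worst-case = [-147.760 - 2.977, -147.760 + 1.839] = [-150.737, -145.921]. RSS = √0.881608 = 0.939.

nominal=-147.760 wc=[-150.737,-145.921] rss=0.939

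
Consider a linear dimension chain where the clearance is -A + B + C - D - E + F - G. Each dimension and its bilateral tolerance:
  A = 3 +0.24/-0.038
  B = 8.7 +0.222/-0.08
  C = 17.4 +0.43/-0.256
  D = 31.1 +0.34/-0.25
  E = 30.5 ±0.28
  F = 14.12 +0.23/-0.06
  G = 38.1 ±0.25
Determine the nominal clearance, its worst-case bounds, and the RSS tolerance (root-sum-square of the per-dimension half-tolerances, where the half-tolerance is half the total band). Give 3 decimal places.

nominal=-62.480 wc=[-63.986,-60.780] rss=0.639

Stack each dimension's contribution:
  -A: nom -3.000 → Σnom=-3.000; wc +0.038/-0.240 → slack +0.038/-0.240; half-tol=0.139, Σhalf²=0.019321
  +B: nom +8.700 → Σnom=5.700; wc +0.222/-0.080 → slack +0.260/-0.320; half-tol=0.151, Σhalf²=0.042122
  +C: nom +17.400 → Σnom=23.100; wc +0.430/-0.256 → slack +0.690/-0.576; half-tol=0.343, Σhalf²=0.159771
  -D: nom -31.100 → Σnom=-8.000; wc +0.250/-0.340 → slack +0.940/-0.916; half-tol=0.295, Σhalf²=0.246796
  -E: nom -30.500 → Σnom=-38.500; wc +0.280/-0.280 → slack +1.220/-1.196; half-tol=0.280, Σhalf²=0.325196
  +F: nom +14.120 → Σnom=-24.380; wc +0.230/-0.060 → slack +1.450/-1.256; half-tol=0.145, Σhalf²=0.346221
  -G: nom -38.100 → Σnom=-62.480; wc +0.250/-0.250 → slack +1.700/-1.506; half-tol=0.250, Σhalf²=0.408721
Nominal = -62.480. Worst-case = [-62.480 - 1.506, -62.480 + 1.700] = [-63.986, -60.780]. RSS = √0.408721 = 0.639.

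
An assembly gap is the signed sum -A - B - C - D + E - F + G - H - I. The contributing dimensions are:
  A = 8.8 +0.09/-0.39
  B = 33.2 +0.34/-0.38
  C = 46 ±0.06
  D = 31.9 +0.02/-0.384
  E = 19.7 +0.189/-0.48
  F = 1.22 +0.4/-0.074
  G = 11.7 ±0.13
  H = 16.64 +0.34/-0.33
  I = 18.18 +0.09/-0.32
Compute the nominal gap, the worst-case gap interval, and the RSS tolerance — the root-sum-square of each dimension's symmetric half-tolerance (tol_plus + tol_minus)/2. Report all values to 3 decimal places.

Stack each dimension's contribution:
  -A: nom -8.800 → Σnom=-8.800; wc +0.390/-0.090 → slack +0.390/-0.090; half-tol=0.240, Σhalf²=0.057600
  -B: nom -33.200 → Σnom=-42.000; wc +0.380/-0.340 → slack +0.770/-0.430; half-tol=0.360, Σhalf²=0.187200
  -C: nom -46.000 → Σnom=-88.000; wc +0.060/-0.060 → slack +0.830/-0.490; half-tol=0.060, Σhalf²=0.190800
  -D: nom -31.900 → Σnom=-119.900; wc +0.384/-0.020 → slack +1.214/-0.510; half-tol=0.202, Σhalf²=0.231604
  +E: nom +19.700 → Σnom=-100.200; wc +0.189/-0.480 → slack +1.403/-0.990; half-tol=0.335, Σhalf²=0.343494
  -F: nom -1.220 → Σnom=-101.420; wc +0.074/-0.400 → slack +1.477/-1.390; half-tol=0.237, Σhalf²=0.399663
  +G: nom +11.700 → Σnom=-89.720; wc +0.130/-0.130 → slack +1.607/-1.520; half-tol=0.130, Σhalf²=0.416563
  -H: nom -16.640 → Σnom=-106.360; wc +0.330/-0.340 → slack +1.937/-1.860; half-tol=0.335, Σhalf²=0.528788
  -I: nom -18.180 → Σnom=-124.540; wc +0.320/-0.090 → slack +2.257/-1.950; half-tol=0.205, Σhalf²=0.570813
Nominal = -124.540. Worst-case = [-124.540 - 1.950, -124.540 + 2.257] = [-126.490, -122.283]. RSS = √0.570813 = 0.756.

nominal=-124.540 wc=[-126.490,-122.283] rss=0.756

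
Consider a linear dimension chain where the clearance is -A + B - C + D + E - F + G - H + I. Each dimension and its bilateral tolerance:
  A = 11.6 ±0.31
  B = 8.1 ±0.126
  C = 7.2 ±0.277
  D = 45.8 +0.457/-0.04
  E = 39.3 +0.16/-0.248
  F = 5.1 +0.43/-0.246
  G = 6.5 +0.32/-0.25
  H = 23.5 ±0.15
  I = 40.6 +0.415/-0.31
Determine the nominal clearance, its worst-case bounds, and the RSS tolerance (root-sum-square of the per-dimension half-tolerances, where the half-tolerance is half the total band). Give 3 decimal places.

Stack each dimension's contribution:
  -A: nom -11.600 → Σnom=-11.600; wc +0.310/-0.310 → slack +0.310/-0.310; half-tol=0.310, Σhalf²=0.096100
  +B: nom +8.100 → Σnom=-3.500; wc +0.126/-0.126 → slack +0.436/-0.436; half-tol=0.126, Σhalf²=0.111976
  -C: nom -7.200 → Σnom=-10.700; wc +0.277/-0.277 → slack +0.713/-0.713; half-tol=0.277, Σhalf²=0.188705
  +D: nom +45.800 → Σnom=35.100; wc +0.457/-0.040 → slack +1.170/-0.753; half-tol=0.248, Σhalf²=0.250457
  +E: nom +39.300 → Σnom=74.400; wc +0.160/-0.248 → slack +1.330/-1.001; half-tol=0.204, Σhalf²=0.292073
  -F: nom -5.100 → Σnom=69.300; wc +0.246/-0.430 → slack +1.576/-1.431; half-tol=0.338, Σhalf²=0.406317
  +G: nom +6.500 → Σnom=75.800; wc +0.320/-0.250 → slack +1.896/-1.681; half-tol=0.285, Σhalf²=0.487542
  -H: nom -23.500 → Σnom=52.300; wc +0.150/-0.150 → slack +2.046/-1.831; half-tol=0.150, Σhalf²=0.510042
  +I: nom +40.600 → Σnom=92.900; wc +0.415/-0.310 → slack +2.461/-2.141; half-tol=0.362, Σhalf²=0.641448
Nominal = 92.900. Worst-case = [92.900 - 2.141, 92.900 + 2.461] = [90.759, 95.361]. RSS = √0.641448 = 0.801.

nominal=92.900 wc=[90.759,95.361] rss=0.801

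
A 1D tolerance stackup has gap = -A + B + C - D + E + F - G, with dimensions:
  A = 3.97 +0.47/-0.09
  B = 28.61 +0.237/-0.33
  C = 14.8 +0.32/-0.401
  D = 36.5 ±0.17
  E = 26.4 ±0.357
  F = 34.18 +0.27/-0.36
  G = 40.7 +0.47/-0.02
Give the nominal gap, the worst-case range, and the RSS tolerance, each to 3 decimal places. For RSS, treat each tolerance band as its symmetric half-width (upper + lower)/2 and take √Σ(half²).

nominal=22.820 wc=[20.262,24.284] rss=0.777

Stack each dimension's contribution:
  -A: nom -3.970 → Σnom=-3.970; wc +0.090/-0.470 → slack +0.090/-0.470; half-tol=0.280, Σhalf²=0.078400
  +B: nom +28.610 → Σnom=24.640; wc +0.237/-0.330 → slack +0.327/-0.800; half-tol=0.283, Σhalf²=0.158772
  +C: nom +14.800 → Σnom=39.440; wc +0.320/-0.401 → slack +0.647/-1.201; half-tol=0.361, Σhalf²=0.288733
  -D: nom -36.500 → Σnom=2.940; wc +0.170/-0.170 → slack +0.817/-1.371; half-tol=0.170, Σhalf²=0.317632
  +E: nom +26.400 → Σnom=29.340; wc +0.357/-0.357 → slack +1.174/-1.728; half-tol=0.357, Σhalf²=0.445081
  +F: nom +34.180 → Σnom=63.520; wc +0.270/-0.360 → slack +1.444/-2.088; half-tol=0.315, Σhalf²=0.544307
  -G: nom -40.700 → Σnom=22.820; wc +0.020/-0.470 → slack +1.464/-2.558; half-tol=0.245, Σhalf²=0.604332
Nominal = 22.820. Worst-case = [22.820 - 2.558, 22.820 + 1.464] = [20.262, 24.284]. RSS = √0.604332 = 0.777.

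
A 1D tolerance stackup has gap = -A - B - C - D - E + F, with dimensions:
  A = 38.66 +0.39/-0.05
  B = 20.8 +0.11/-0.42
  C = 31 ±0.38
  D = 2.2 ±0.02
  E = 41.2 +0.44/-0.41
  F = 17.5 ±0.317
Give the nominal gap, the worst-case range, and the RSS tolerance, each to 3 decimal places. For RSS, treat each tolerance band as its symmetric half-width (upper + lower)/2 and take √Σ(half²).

Stack each dimension's contribution:
  -A: nom -38.660 → Σnom=-38.660; wc +0.050/-0.390 → slack +0.050/-0.390; half-tol=0.220, Σhalf²=0.048400
  -B: nom -20.800 → Σnom=-59.460; wc +0.420/-0.110 → slack +0.470/-0.500; half-tol=0.265, Σhalf²=0.118625
  -C: nom -31.000 → Σnom=-90.460; wc +0.380/-0.380 → slack +0.850/-0.880; half-tol=0.380, Σhalf²=0.263025
  -D: nom -2.200 → Σnom=-92.660; wc +0.020/-0.020 → slack +0.870/-0.900; half-tol=0.020, Σhalf²=0.263425
  -E: nom -41.200 → Σnom=-133.860; wc +0.410/-0.440 → slack +1.280/-1.340; half-tol=0.425, Σhalf²=0.444050
  +F: nom +17.500 → Σnom=-116.360; wc +0.317/-0.317 → slack +1.597/-1.657; half-tol=0.317, Σhalf²=0.544539
Nominal = -116.360. Worst-case = [-116.360 - 1.657, -116.360 + 1.597] = [-118.017, -114.763]. RSS = √0.544539 = 0.738.

nominal=-116.360 wc=[-118.017,-114.763] rss=0.738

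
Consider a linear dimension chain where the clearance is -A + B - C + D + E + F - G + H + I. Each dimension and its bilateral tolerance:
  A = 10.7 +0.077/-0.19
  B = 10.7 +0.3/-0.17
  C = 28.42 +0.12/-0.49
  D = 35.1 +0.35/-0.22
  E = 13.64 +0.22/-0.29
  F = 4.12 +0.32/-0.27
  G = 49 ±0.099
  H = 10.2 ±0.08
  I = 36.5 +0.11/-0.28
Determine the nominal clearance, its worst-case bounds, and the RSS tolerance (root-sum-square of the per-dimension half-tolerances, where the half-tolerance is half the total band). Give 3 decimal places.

Stack each dimension's contribution:
  -A: nom -10.700 → Σnom=-10.700; wc +0.190/-0.077 → slack +0.190/-0.077; half-tol=0.134, Σhalf²=0.017822
  +B: nom +10.700 → Σnom=0.000; wc +0.300/-0.170 → slack +0.490/-0.247; half-tol=0.235, Σhalf²=0.073047
  -C: nom -28.420 → Σnom=-28.420; wc +0.490/-0.120 → slack +0.980/-0.367; half-tol=0.305, Σhalf²=0.166072
  +D: nom +35.100 → Σnom=6.680; wc +0.350/-0.220 → slack +1.330/-0.587; half-tol=0.285, Σhalf²=0.247297
  +E: nom +13.640 → Σnom=20.320; wc +0.220/-0.290 → slack +1.550/-0.877; half-tol=0.255, Σhalf²=0.312322
  +F: nom +4.120 → Σnom=24.440; wc +0.320/-0.270 → slack +1.870/-1.147; half-tol=0.295, Σhalf²=0.399347
  -G: nom -49.000 → Σnom=-24.560; wc +0.099/-0.099 → slack +1.969/-1.246; half-tol=0.099, Σhalf²=0.409148
  +H: nom +10.200 → Σnom=-14.360; wc +0.080/-0.080 → slack +2.049/-1.326; half-tol=0.080, Σhalf²=0.415548
  +I: nom +36.500 → Σnom=22.140; wc +0.110/-0.280 → slack +2.159/-1.606; half-tol=0.195, Σhalf²=0.453573
Nominal = 22.140. Worst-case = [22.140 - 1.606, 22.140 + 2.159] = [20.534, 24.299]. RSS = √0.453573 = 0.673.

nominal=22.140 wc=[20.534,24.299] rss=0.673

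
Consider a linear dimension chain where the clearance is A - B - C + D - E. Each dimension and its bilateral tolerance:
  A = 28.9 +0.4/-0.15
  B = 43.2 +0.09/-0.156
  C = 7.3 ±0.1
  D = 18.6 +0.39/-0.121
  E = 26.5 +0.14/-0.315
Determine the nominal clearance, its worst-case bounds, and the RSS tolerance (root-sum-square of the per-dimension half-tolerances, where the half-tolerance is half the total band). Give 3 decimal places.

nominal=-29.500 wc=[-30.101,-28.139] rss=0.467

Stack each dimension's contribution:
  +A: nom +28.900 → Σnom=28.900; wc +0.400/-0.150 → slack +0.400/-0.150; half-tol=0.275, Σhalf²=0.075625
  -B: nom -43.200 → Σnom=-14.300; wc +0.156/-0.090 → slack +0.556/-0.240; half-tol=0.123, Σhalf²=0.090754
  -C: nom -7.300 → Σnom=-21.600; wc +0.100/-0.100 → slack +0.656/-0.340; half-tol=0.100, Σhalf²=0.100754
  +D: nom +18.600 → Σnom=-3.000; wc +0.390/-0.121 → slack +1.046/-0.461; half-tol=0.256, Σhalf²=0.166034
  -E: nom -26.500 → Σnom=-29.500; wc +0.315/-0.140 → slack +1.361/-0.601; half-tol=0.228, Σhalf²=0.217790
Nominal = -29.500. Worst-case = [-29.500 - 0.601, -29.500 + 1.361] = [-30.101, -28.139]. RSS = √0.217790 = 0.467.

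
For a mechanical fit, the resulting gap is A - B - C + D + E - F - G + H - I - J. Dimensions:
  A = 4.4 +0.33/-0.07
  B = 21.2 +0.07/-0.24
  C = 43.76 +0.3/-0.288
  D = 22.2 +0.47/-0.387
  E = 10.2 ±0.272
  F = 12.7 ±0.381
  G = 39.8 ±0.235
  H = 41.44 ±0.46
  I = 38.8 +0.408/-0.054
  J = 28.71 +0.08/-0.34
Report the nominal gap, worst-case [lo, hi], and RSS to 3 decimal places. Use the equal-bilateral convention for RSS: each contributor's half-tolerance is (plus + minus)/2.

Stack each dimension's contribution:
  +A: nom +4.400 → Σnom=4.400; wc +0.330/-0.070 → slack +0.330/-0.070; half-tol=0.200, Σhalf²=0.040000
  -B: nom -21.200 → Σnom=-16.800; wc +0.240/-0.070 → slack +0.570/-0.140; half-tol=0.155, Σhalf²=0.064025
  -C: nom -43.760 → Σnom=-60.560; wc +0.288/-0.300 → slack +0.858/-0.440; half-tol=0.294, Σhalf²=0.150461
  +D: nom +22.200 → Σnom=-38.360; wc +0.470/-0.387 → slack +1.328/-0.827; half-tol=0.428, Σhalf²=0.334073
  +E: nom +10.200 → Σnom=-28.160; wc +0.272/-0.272 → slack +1.600/-1.099; half-tol=0.272, Σhalf²=0.408057
  -F: nom -12.700 → Σnom=-40.860; wc +0.381/-0.381 → slack +1.981/-1.480; half-tol=0.381, Σhalf²=0.553218
  -G: nom -39.800 → Σnom=-80.660; wc +0.235/-0.235 → slack +2.216/-1.715; half-tol=0.235, Σhalf²=0.608443
  +H: nom +41.440 → Σnom=-39.220; wc +0.460/-0.460 → slack +2.676/-2.175; half-tol=0.460, Σhalf²=0.820043
  -I: nom -38.800 → Σnom=-78.020; wc +0.054/-0.408 → slack +2.730/-2.583; half-tol=0.231, Σhalf²=0.873404
  -J: nom -28.710 → Σnom=-106.730; wc +0.340/-0.080 → slack +3.070/-2.663; half-tol=0.210, Σhalf²=0.917504
Nominal = -106.730. Worst-case = [-106.730 - 2.663, -106.730 + 3.070] = [-109.393, -103.660]. RSS = √0.917504 = 0.958.

nominal=-106.730 wc=[-109.393,-103.660] rss=0.958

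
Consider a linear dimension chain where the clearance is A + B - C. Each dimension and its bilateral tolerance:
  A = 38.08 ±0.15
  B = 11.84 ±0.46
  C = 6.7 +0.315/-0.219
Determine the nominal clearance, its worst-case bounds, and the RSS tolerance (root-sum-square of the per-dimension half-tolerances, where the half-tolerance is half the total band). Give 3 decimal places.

nominal=43.220 wc=[42.295,44.049] rss=0.553

Stack each dimension's contribution:
  +A: nom +38.080 → Σnom=38.080; wc +0.150/-0.150 → slack +0.150/-0.150; half-tol=0.150, Σhalf²=0.022500
  +B: nom +11.840 → Σnom=49.920; wc +0.460/-0.460 → slack +0.610/-0.610; half-tol=0.460, Σhalf²=0.234100
  -C: nom -6.700 → Σnom=43.220; wc +0.219/-0.315 → slack +0.829/-0.925; half-tol=0.267, Σhalf²=0.305389
Nominal = 43.220. Worst-case = [43.220 - 0.925, 43.220 + 0.829] = [42.295, 44.049]. RSS = √0.305389 = 0.553.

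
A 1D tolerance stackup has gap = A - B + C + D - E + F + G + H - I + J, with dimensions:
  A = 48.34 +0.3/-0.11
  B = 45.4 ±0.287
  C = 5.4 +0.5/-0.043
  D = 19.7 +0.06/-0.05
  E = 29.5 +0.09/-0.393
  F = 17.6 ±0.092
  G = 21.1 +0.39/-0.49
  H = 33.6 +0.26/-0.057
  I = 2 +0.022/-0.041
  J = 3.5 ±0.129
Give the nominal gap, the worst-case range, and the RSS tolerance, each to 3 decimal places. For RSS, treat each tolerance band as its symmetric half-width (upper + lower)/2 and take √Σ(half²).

Stack each dimension's contribution:
  +A: nom +48.340 → Σnom=48.340; wc +0.300/-0.110 → slack +0.300/-0.110; half-tol=0.205, Σhalf²=0.042025
  -B: nom -45.400 → Σnom=2.940; wc +0.287/-0.287 → slack +0.587/-0.397; half-tol=0.287, Σhalf²=0.124394
  +C: nom +5.400 → Σnom=8.340; wc +0.500/-0.043 → slack +1.087/-0.440; half-tol=0.272, Σhalf²=0.198106
  +D: nom +19.700 → Σnom=28.040; wc +0.060/-0.050 → slack +1.147/-0.490; half-tol=0.055, Σhalf²=0.201131
  -E: nom -29.500 → Σnom=-1.460; wc +0.393/-0.090 → slack +1.540/-0.580; half-tol=0.241, Σhalf²=0.259454
  +F: nom +17.600 → Σnom=16.140; wc +0.092/-0.092 → slack +1.632/-0.672; half-tol=0.092, Σhalf²=0.267918
  +G: nom +21.100 → Σnom=37.240; wc +0.390/-0.490 → slack +2.022/-1.162; half-tol=0.440, Σhalf²=0.461518
  +H: nom +33.600 → Σnom=70.840; wc +0.260/-0.057 → slack +2.282/-1.219; half-tol=0.159, Σhalf²=0.486640
  -I: nom -2.000 → Σnom=68.840; wc +0.041/-0.022 → slack +2.323/-1.241; half-tol=0.032, Σhalf²=0.487632
  +J: nom +3.500 → Σnom=72.340; wc +0.129/-0.129 → slack +2.452/-1.370; half-tol=0.129, Σhalf²=0.504273
Nominal = 72.340. Worst-case = [72.340 - 1.370, 72.340 + 2.452] = [70.970, 74.792]. RSS = √0.504273 = 0.710.

nominal=72.340 wc=[70.970,74.792] rss=0.710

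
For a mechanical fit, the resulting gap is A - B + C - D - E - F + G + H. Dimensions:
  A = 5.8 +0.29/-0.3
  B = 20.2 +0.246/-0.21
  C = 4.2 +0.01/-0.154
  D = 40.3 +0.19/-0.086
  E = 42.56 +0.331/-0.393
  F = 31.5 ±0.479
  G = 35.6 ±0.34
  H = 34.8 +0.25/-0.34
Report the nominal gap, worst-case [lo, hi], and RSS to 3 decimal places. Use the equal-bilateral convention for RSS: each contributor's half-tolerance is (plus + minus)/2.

Stack each dimension's contribution:
  +A: nom +5.800 → Σnom=5.800; wc +0.290/-0.300 → slack +0.290/-0.300; half-tol=0.295, Σhalf²=0.087025
  -B: nom -20.200 → Σnom=-14.400; wc +0.210/-0.246 → slack +0.500/-0.546; half-tol=0.228, Σhalf²=0.139009
  +C: nom +4.200 → Σnom=-10.200; wc +0.010/-0.154 → slack +0.510/-0.700; half-tol=0.082, Σhalf²=0.145733
  -D: nom -40.300 → Σnom=-50.500; wc +0.086/-0.190 → slack +0.596/-0.890; half-tol=0.138, Σhalf²=0.164777
  -E: nom -42.560 → Σnom=-93.060; wc +0.393/-0.331 → slack +0.989/-1.221; half-tol=0.362, Σhalf²=0.295821
  -F: nom -31.500 → Σnom=-124.560; wc +0.479/-0.479 → slack +1.468/-1.700; half-tol=0.479, Σhalf²=0.525262
  +G: nom +35.600 → Σnom=-88.960; wc +0.340/-0.340 → slack +1.808/-2.040; half-tol=0.340, Σhalf²=0.640862
  +H: nom +34.800 → Σnom=-54.160; wc +0.250/-0.340 → slack +2.058/-2.380; half-tol=0.295, Σhalf²=0.727887
Nominal = -54.160. Worst-case = [-54.160 - 2.380, -54.160 + 2.058] = [-56.540, -52.102]. RSS = √0.727887 = 0.853.

nominal=-54.160 wc=[-56.540,-52.102] rss=0.853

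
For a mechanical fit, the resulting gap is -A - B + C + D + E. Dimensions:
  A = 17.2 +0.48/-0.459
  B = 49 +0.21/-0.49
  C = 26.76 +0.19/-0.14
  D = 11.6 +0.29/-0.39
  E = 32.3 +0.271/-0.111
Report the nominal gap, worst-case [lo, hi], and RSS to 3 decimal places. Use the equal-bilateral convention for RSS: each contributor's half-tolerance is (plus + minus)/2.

Stack each dimension's contribution:
  -A: nom -17.200 → Σnom=-17.200; wc +0.459/-0.480 → slack +0.459/-0.480; half-tol=0.470, Σhalf²=0.220430
  -B: nom -49.000 → Σnom=-66.200; wc +0.490/-0.210 → slack +0.949/-0.690; half-tol=0.350, Σhalf²=0.342930
  +C: nom +26.760 → Σnom=-39.440; wc +0.190/-0.140 → slack +1.139/-0.830; half-tol=0.165, Σhalf²=0.370155
  +D: nom +11.600 → Σnom=-27.840; wc +0.290/-0.390 → slack +1.429/-1.220; half-tol=0.340, Σhalf²=0.485755
  +E: nom +32.300 → Σnom=4.460; wc +0.271/-0.111 → slack +1.700/-1.331; half-tol=0.191, Σhalf²=0.522236
Nominal = 4.460. Worst-case = [4.460 - 1.331, 4.460 + 1.700] = [3.129, 6.160]. RSS = √0.522236 = 0.723.

nominal=4.460 wc=[3.129,6.160] rss=0.723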